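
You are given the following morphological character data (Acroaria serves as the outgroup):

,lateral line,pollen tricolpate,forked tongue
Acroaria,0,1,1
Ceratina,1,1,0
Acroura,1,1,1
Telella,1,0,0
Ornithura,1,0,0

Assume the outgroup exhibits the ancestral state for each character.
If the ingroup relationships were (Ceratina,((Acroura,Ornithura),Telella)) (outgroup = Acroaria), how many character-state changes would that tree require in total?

5

Map each character onto (Ceratina,((Acroura,Ornithura),Telella)) (rooted by Acroaria) and count the minimum state changes it requires (Fitch parsimony):
lateral line: 1; pollen tricolpate: 2; forked tongue: 2.
Total tree length = 5.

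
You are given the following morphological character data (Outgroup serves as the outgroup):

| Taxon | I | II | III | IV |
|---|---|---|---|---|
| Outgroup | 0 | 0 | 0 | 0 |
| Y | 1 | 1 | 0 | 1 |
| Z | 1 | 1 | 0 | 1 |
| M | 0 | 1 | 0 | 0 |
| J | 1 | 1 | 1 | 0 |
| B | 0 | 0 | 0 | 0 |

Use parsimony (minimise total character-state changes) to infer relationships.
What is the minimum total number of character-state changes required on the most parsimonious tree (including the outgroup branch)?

4

The outgroup has state '0' for every character, so '1' is the derived state throughout.
I: derived state '1' in J, Y, and Z only — synapomorphy for {J, Y, Z}.
Only J, M, Y, and Z show the derived state '1' for II, supporting them as a clade.
III: derived state '1' in J only — an autapomorphy, so it tells us nothing about relationships among taxa.
IV: derived state '1' in Y and Z only — synapomorphy for {Y, Z}.
Most parsimonious ingroup topology: ((((Y,Z),J),M),B).
Changes per character on this tree: I: 1; II: 1; III: 1; IV: 1.
Total = 4.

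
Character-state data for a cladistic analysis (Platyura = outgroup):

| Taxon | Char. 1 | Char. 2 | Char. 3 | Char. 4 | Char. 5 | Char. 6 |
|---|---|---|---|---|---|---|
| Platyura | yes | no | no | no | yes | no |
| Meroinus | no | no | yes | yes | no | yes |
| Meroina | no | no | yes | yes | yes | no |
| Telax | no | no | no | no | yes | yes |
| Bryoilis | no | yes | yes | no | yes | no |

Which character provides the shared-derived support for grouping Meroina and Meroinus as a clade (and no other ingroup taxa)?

Char. 4

Character polarity is set by the outgroup: the derived state is whichever differs from the outgroup's state, so for Char. 1, Char. 5 the derived state is 'no', and for the remaining characters it is 'yes'.
Char. 1 (derived state 'no') is shared by all ingroup taxa — unites the whole ingroup.
Char. 2: derived state 'yes' in Bryoilis only — an autapomorphy, so it tells us nothing about relationships among taxa.
Char. 3 (derived state 'yes') is shared by Bryoilis, Meroina, and Meroinus — a synapomorphy uniting that clade.
Char. 4: derived state 'yes' in Meroina and Meroinus only — synapomorphy for {Meroina, Meroinus}.
Char. 5 (derived state 'no') is unique to Meroinus (autapomorphy; uninformative for grouping).
Char. 6 groups Meroinus and Telax, which is incompatible with the clades supported by the remaining characters; treating it as convergent (homoplasy) costs fewer steps than any alternative tree.
Most parsimonious ingroup topology: (((Meroinus,Meroina),Bryoilis),Telax).
The clade {Meroina, Meroinus} is supported by Char. 4: its derived state 'yes' occurs in exactly those taxa and in no other taxon (including the outgroup).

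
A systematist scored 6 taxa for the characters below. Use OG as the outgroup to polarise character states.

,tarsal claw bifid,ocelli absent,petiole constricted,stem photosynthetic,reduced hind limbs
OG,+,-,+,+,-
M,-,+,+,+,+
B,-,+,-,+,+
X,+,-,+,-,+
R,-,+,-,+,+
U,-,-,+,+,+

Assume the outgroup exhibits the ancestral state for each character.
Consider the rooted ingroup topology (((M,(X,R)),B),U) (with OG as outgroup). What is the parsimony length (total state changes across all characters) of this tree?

8

Map each character onto (((M,(X,R)),B),U) (rooted by OG) and count the minimum state changes it requires (Fitch parsimony):
tarsal claw bifid: 2; ocelli absent: 2; petiole constricted: 2; stem photosynthetic: 1; reduced hind limbs: 1.
Total tree length = 8.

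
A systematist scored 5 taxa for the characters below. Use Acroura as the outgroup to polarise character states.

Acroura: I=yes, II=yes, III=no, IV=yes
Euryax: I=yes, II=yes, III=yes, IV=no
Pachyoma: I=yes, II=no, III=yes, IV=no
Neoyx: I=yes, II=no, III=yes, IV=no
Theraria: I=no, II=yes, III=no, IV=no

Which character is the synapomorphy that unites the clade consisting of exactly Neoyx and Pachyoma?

Character polarity is set by the outgroup: the derived state is whichever differs from the outgroup's state, so for I, II, IV the derived state is 'no', and for the remaining characters it is 'yes'.
I: derived state 'no' in Theraria only — an autapomorphy, so it tells us nothing about relationships among taxa.
Only Neoyx and Pachyoma show the derived state 'no' for II, supporting them as a clade.
III: derived state 'yes' in Euryax, Neoyx, and Pachyoma only — synapomorphy for {Euryax, Neoyx, Pachyoma}.
All ingroup taxa share the derived state 'no' for IV; it defines the ingroup but does not resolve relationships within it.
Most parsimonious ingroup topology: (((Pachyoma,Neoyx),Euryax),Theraria).
The clade {Neoyx, Pachyoma} is supported by II: its derived state 'no' occurs in exactly those taxa and in no other taxon (including the outgroup).

II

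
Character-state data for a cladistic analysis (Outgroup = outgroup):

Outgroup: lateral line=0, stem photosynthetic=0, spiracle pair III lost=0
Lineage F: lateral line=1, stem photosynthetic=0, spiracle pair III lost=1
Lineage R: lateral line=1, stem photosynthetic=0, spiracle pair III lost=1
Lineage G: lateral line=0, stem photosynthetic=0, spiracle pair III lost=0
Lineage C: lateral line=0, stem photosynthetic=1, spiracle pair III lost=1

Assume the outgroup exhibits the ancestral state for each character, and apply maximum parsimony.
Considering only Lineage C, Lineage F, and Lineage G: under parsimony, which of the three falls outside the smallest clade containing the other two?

The outgroup has state '0' for every character, so '1' is the derived state throughout.
lateral line (derived state '1') is shared by Lineage F and Lineage R — a synapomorphy uniting that clade.
stem photosynthetic: derived state '1' in Lineage C only — an autapomorphy, so it tells us nothing about relationships among taxa.
Only Lineage C, Lineage F, and Lineage R show the derived state '1' for spiracle pair III lost, supporting them as a clade.
Most parsimonious ingroup topology: (((Lineage F,Lineage R),Lineage C),Lineage G).
Lineage C and Lineage F share a more recent common ancestor with each other than either does with Lineage G, so Lineage G is the least closely related of the three.

Lineage G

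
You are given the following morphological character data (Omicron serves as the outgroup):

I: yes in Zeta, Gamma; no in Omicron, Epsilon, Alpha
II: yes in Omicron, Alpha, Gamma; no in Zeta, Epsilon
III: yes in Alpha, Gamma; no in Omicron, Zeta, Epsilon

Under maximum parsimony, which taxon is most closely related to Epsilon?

Character polarity is set by the outgroup: the derived state is whichever differs from the outgroup's state, so for II the derived state is 'no', and for the remaining characters it is 'yes'.
I groups Gamma and Zeta, which is incompatible with the clades supported by the remaining characters; treating it as convergent (homoplasy) costs fewer steps than any alternative tree.
II: derived state 'no' in Epsilon and Zeta only — synapomorphy for {Epsilon, Zeta}.
III (derived state 'yes') is shared by Alpha and Gamma — a synapomorphy uniting that clade.
Most parsimonious ingroup topology: ((Zeta,Epsilon),(Alpha,Gamma)).
Epsilon and Zeta form a cherry on this tree, so they are sister taxa.

Zeta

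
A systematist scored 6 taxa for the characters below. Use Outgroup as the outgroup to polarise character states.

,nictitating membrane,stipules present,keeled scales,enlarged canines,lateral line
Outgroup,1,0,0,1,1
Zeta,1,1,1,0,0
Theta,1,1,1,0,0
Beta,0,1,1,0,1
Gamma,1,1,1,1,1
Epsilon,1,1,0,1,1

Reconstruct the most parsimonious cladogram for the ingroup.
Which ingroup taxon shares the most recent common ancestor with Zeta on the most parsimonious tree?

Character polarity is set by the outgroup: the derived state is whichever differs from the outgroup's state, so for nictitating membrane, enlarged canines, lateral line the derived state is '0', and for the remaining characters it is '1'.
nictitating membrane (derived state '0') is unique to Beta (autapomorphy; uninformative for grouping).
All ingroup taxa share the derived state '1' for stipules present; it defines the ingroup but does not resolve relationships within it.
Only Beta, Gamma, Theta, and Zeta show the derived state '1' for keeled scales, supporting them as a clade.
enlarged canines (derived state '0') is shared by Beta, Theta, and Zeta — a synapomorphy uniting that clade.
lateral line: derived state '0' in Theta and Zeta only — synapomorphy for {Theta, Zeta}.
Most parsimonious ingroup topology: ((((Zeta,Theta),Beta),Gamma),Epsilon).
Zeta and Theta form a cherry on this tree, so they are sister taxa.

Theta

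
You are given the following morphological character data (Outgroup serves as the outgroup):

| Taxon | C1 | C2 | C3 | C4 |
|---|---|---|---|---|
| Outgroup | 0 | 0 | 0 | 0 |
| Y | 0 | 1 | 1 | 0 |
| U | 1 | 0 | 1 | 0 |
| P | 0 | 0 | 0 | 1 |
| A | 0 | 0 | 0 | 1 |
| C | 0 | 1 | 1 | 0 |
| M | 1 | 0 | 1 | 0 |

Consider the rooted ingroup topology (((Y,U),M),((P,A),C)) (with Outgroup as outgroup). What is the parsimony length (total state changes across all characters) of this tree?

7

Map each character onto (((Y,U),M),((P,A),C)) (rooted by Outgroup) and count the minimum state changes it requires (Fitch parsimony):
C1: 2; C2: 2; C3: 2; C4: 1.
Total tree length = 7.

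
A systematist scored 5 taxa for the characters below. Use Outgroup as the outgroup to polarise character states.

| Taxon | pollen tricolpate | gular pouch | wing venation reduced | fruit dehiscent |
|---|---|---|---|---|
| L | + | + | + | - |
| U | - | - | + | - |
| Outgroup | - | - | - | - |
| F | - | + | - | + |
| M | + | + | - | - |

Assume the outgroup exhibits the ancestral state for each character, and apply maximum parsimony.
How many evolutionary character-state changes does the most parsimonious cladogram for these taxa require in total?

The outgroup has state '-' for every character, so '+' is the derived state throughout.
pollen tricolpate: derived state '+' in L and M only — synapomorphy for {L, M}.
gular pouch: derived state '+' in F, L, and M only — synapomorphy for {F, L, M}.
wing venation reduced groups L and U, which is incompatible with the clades supported by the remaining characters; treating it as convergent (homoplasy) costs fewer steps than any alternative tree.
fruit dehiscent (derived state '+') is unique to F (autapomorphy; uninformative for grouping).
Most parsimonious ingroup topology: (U,(F,(L,M))).
Changes per character on this tree: pollen tricolpate: 1; gular pouch: 1; wing venation reduced: 2; fruit dehiscent: 1.
Total = 5.

5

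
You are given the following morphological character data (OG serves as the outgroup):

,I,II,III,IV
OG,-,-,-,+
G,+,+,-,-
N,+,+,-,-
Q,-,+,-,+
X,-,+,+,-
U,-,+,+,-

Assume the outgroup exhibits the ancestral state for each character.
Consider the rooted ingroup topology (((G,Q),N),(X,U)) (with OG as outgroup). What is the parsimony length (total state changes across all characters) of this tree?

6

Map each character onto (((G,Q),N),(X,U)) (rooted by OG) and count the minimum state changes it requires (Fitch parsimony):
I: 2; II: 1; III: 1; IV: 2.
Total tree length = 6.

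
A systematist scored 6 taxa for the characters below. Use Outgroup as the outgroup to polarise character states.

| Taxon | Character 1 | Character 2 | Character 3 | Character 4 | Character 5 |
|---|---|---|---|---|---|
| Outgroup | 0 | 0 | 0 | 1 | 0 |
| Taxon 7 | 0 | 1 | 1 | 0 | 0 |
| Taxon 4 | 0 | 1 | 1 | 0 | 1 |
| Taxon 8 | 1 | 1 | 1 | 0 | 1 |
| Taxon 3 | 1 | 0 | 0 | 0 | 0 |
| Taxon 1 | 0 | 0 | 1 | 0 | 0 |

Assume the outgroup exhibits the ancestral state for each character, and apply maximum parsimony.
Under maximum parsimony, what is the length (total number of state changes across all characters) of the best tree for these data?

6

Character polarity is set by the outgroup: the derived state is whichever differs from the outgroup's state, so for Character 4 the derived state is '0', and for the remaining characters it is '1'.
Character 1 (state '1') occurs in Taxon 3 and Taxon 8 but conflicts with the nesting implied by the other characters — most parsimoniously interpreted as homoplasy.
Character 2 (derived state '1') is shared by Taxon 4, Taxon 7, and Taxon 8 — a synapomorphy uniting that clade.
Only Taxon 1, Taxon 4, Taxon 7, and Taxon 8 show the derived state '1' for Character 3, supporting them as a clade.
Character 4 (derived state '0') is shared by all ingroup taxa — unites the whole ingroup.
Only Taxon 4 and Taxon 8 show the derived state '1' for Character 5, supporting them as a clade.
Most parsimonious ingroup topology: (((Taxon 7,(Taxon 4,Taxon 8)),Taxon 1),Taxon 3).
Changes per character on this tree: Character 1: 2; Character 2: 1; Character 3: 1; Character 4: 1; Character 5: 1.
Total = 6.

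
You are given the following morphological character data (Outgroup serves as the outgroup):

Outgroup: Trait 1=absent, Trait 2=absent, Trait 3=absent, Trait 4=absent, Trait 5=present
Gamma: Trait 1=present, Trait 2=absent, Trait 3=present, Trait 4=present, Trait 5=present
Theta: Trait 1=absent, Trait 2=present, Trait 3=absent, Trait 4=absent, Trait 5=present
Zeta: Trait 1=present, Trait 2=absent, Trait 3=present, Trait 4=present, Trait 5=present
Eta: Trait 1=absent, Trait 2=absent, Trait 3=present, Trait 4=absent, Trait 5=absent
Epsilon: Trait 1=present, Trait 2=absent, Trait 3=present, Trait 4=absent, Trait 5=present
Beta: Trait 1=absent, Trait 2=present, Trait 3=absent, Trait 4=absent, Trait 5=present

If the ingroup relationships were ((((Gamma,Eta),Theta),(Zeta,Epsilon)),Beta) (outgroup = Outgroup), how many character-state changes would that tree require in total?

9

Map each character onto ((((Gamma,Eta),Theta),(Zeta,Epsilon)),Beta) (rooted by Outgroup) and count the minimum state changes it requires (Fitch parsimony):
Trait 1: 2; Trait 2: 2; Trait 3: 2; Trait 4: 2; Trait 5: 1.
Total tree length = 9.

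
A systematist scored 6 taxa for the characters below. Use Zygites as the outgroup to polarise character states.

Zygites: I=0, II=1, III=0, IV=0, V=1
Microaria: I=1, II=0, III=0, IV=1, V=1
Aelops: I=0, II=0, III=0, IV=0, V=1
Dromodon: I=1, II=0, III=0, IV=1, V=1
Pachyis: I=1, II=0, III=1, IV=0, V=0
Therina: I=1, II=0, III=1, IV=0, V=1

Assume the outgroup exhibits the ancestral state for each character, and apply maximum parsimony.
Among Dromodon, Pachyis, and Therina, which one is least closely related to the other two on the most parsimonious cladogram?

Dromodon

Character polarity is set by the outgroup: the derived state is whichever differs from the outgroup's state, so for II, V the derived state is '0', and for the remaining characters it is '1'.
I: derived state '1' in Dromodon, Microaria, Pachyis, and Therina only — synapomorphy for {Dromodon, Microaria, Pachyis, Therina}.
All ingroup taxa share the derived state '0' for II; it defines the ingroup but does not resolve relationships within it.
III (derived state '1') is shared by Pachyis and Therina — a synapomorphy uniting that clade.
IV: derived state '1' in Dromodon and Microaria only — synapomorphy for {Dromodon, Microaria}.
V: derived state '0' in Pachyis only — an autapomorphy, so it tells us nothing about relationships among taxa.
Most parsimonious ingroup topology: (((Microaria,Dromodon),(Pachyis,Therina)),Aelops).
Pachyis and Therina share a more recent common ancestor with each other than either does with Dromodon, so Dromodon is the least closely related of the three.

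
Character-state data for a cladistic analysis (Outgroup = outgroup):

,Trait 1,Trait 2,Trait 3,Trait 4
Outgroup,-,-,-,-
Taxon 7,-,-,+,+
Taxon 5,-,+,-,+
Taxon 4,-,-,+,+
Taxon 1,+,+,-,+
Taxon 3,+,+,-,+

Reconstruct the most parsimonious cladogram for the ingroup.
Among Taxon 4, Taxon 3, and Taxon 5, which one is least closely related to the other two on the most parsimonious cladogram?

Taxon 4

The outgroup has state '-' for every character, so '+' is the derived state throughout.
Trait 1 (derived state '+') is shared by Taxon 1 and Taxon 3 — a synapomorphy uniting that clade.
Trait 2 (derived state '+') is shared by Taxon 1, Taxon 3, and Taxon 5 — a synapomorphy uniting that clade.
Only Taxon 4 and Taxon 7 show the derived state '+' for Trait 3, supporting them as a clade.
Trait 4 (derived state '+') is shared by all ingroup taxa — unites the whole ingroup.
Most parsimonious ingroup topology: ((Taxon 7,Taxon 4),(Taxon 5,(Taxon 1,Taxon 3))).
Taxon 3 and Taxon 5 share a more recent common ancestor with each other than either does with Taxon 4, so Taxon 4 is the least closely related of the three.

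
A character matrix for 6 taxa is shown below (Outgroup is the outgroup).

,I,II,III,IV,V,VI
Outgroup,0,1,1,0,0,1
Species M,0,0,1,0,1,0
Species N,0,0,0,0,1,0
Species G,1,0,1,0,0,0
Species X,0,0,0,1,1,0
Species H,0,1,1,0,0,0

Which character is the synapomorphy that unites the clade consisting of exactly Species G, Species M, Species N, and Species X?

II

Character polarity is set by the outgroup: the derived state is whichever differs from the outgroup's state, so for II, III, VI the derived state is '0', and for the remaining characters it is '1'.
I: derived state '1' in Species G only — an autapomorphy, so it tells us nothing about relationships among taxa.
II: derived state '0' in Species G, Species M, Species N, and Species X only — synapomorphy for {Species G, Species M, Species N, Species X}.
III: derived state '0' in Species N and Species X only — synapomorphy for {Species N, Species X}.
IV (derived state '1') is unique to Species X (autapomorphy; uninformative for grouping).
V: derived state '1' in Species M, Species N, and Species X only — synapomorphy for {Species M, Species N, Species X}.
VI (derived state '0') is shared by all ingroup taxa — unites the whole ingroup.
Most parsimonious ingroup topology: (((Species M,(Species N,Species X)),Species G),Species H).
The clade {Species G, Species M, Species N, Species X} is supported by II: its derived state '0' occurs in exactly those taxa and in no other taxon (including the outgroup).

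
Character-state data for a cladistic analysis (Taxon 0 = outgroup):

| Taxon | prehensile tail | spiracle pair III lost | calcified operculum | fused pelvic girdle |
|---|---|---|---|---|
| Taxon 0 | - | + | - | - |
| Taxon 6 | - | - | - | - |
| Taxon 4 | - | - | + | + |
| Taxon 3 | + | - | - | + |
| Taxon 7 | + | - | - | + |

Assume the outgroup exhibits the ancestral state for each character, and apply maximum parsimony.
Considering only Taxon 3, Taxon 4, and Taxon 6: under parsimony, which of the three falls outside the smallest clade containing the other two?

Character polarity is set by the outgroup: the derived state is whichever differs from the outgroup's state, so for spiracle pair III lost the derived state is '-', and for the remaining characters it is '+'.
Only Taxon 3 and Taxon 7 show the derived state '+' for prehensile tail, supporting them as a clade.
All ingroup taxa share the derived state '-' for spiracle pair III lost; it defines the ingroup but does not resolve relationships within it.
calcified operculum (derived state '+') is unique to Taxon 4 (autapomorphy; uninformative for grouping).
fused pelvic girdle (derived state '+') is shared by Taxon 3, Taxon 4, and Taxon 7 — a synapomorphy uniting that clade.
Most parsimonious ingroup topology: (Taxon 6,(Taxon 4,(Taxon 3,Taxon 7))).
Taxon 4 and Taxon 3 share a more recent common ancestor with each other than either does with Taxon 6, so Taxon 6 is the least closely related of the three.

Taxon 6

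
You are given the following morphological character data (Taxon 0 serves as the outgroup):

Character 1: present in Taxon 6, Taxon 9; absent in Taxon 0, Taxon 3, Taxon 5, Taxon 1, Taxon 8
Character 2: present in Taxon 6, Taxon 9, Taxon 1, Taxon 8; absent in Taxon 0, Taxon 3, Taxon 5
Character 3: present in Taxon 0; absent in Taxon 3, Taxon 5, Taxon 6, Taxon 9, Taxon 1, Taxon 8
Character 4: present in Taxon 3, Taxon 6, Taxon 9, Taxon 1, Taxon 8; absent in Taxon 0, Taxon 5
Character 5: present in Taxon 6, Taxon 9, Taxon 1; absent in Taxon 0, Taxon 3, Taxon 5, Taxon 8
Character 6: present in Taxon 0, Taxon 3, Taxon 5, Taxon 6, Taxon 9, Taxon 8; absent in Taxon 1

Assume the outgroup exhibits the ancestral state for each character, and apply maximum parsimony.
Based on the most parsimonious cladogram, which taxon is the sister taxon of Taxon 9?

Character polarity is set by the outgroup: the derived state is whichever differs from the outgroup's state, so for Character 3, Character 6 the derived state is 'absent', and for the remaining characters it is 'present'.
Only Taxon 6 and Taxon 9 show the derived state 'present' for Character 1, supporting them as a clade.
Only Taxon 1, Taxon 6, Taxon 8, and Taxon 9 show the derived state 'present' for Character 2, supporting them as a clade.
All ingroup taxa share the derived state 'absent' for Character 3; it defines the ingroup but does not resolve relationships within it.
Character 4 (derived state 'present') is shared by Taxon 1, Taxon 3, Taxon 6, Taxon 8, and Taxon 9 — a synapomorphy uniting that clade.
Character 5: derived state 'present' in Taxon 1, Taxon 6, and Taxon 9 only — synapomorphy for {Taxon 1, Taxon 6, Taxon 9}.
Character 6 (derived state 'absent') is unique to Taxon 1 (autapomorphy; uninformative for grouping).
Most parsimonious ingroup topology: ((Taxon 3,(((Taxon 6,Taxon 9),Taxon 1),Taxon 8)),Taxon 5).
Taxon 9 and Taxon 6 form a cherry on this tree, so they are sister taxa.

Taxon 6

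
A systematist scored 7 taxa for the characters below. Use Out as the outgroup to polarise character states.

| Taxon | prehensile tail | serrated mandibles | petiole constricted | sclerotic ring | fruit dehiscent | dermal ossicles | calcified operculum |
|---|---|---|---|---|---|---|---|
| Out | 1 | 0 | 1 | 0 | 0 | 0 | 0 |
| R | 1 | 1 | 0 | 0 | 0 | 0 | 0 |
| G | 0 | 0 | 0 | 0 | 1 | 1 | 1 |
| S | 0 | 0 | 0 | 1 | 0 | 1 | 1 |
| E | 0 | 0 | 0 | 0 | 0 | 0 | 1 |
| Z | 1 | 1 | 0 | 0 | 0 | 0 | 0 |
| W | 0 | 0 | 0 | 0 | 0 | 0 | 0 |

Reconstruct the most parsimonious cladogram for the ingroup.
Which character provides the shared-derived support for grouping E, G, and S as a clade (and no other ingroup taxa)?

calcified operculum

Character polarity is set by the outgroup: the derived state is whichever differs from the outgroup's state, so for prehensile tail, petiole constricted the derived state is '0', and for the remaining characters it is '1'.
Only E, G, S, and W show the derived state '0' for prehensile tail, supporting them as a clade.
Only R and Z show the derived state '1' for serrated mandibles, supporting them as a clade.
petiole constricted (derived state '0') is shared by all ingroup taxa — unites the whole ingroup.
sclerotic ring (derived state '1') is unique to S (autapomorphy; uninformative for grouping).
fruit dehiscent (derived state '1') is unique to G (autapomorphy; uninformative for grouping).
Only G and S show the derived state '1' for dermal ossicles, supporting them as a clade.
calcified operculum (derived state '1') is shared by E, G, and S — a synapomorphy uniting that clade.
Most parsimonious ingroup topology: ((R,Z),(((G,S),E),W)).
The clade {E, G, S} is supported by calcified operculum: its derived state '1' occurs in exactly those taxa and in no other taxon (including the outgroup).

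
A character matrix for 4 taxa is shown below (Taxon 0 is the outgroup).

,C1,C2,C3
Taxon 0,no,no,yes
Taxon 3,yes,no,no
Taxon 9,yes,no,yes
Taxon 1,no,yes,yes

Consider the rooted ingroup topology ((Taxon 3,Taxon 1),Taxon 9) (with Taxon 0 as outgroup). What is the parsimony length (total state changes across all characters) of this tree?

4

Map each character onto ((Taxon 3,Taxon 1),Taxon 9) (rooted by Taxon 0) and count the minimum state changes it requires (Fitch parsimony):
C1: 2; C2: 1; C3: 1.
Total tree length = 4.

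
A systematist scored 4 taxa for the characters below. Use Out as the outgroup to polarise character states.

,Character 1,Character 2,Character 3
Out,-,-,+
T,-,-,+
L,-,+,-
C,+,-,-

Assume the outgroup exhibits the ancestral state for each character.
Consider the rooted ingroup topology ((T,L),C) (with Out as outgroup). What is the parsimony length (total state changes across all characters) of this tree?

4

Map each character onto ((T,L),C) (rooted by Out) and count the minimum state changes it requires (Fitch parsimony):
Character 1: 1; Character 2: 1; Character 3: 2.
Total tree length = 4.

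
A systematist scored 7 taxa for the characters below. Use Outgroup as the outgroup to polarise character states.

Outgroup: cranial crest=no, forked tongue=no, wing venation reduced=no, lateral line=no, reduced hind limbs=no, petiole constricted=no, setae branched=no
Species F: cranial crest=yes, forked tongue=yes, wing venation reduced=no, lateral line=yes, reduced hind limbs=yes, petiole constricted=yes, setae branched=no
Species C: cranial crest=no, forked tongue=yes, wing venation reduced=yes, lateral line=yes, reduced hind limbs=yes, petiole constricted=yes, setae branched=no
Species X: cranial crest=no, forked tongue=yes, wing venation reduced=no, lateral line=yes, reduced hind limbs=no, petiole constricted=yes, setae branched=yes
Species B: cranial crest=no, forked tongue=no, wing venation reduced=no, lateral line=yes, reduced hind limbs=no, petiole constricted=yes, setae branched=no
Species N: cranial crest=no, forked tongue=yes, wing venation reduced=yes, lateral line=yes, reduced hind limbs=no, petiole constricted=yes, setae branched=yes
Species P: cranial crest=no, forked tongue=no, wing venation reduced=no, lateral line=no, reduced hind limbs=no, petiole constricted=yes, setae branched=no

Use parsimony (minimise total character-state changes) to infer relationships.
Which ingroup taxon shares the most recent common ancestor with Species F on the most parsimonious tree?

The outgroup has state 'no' for every character, so 'yes' is the derived state throughout.
cranial crest (derived state 'yes') is unique to Species F (autapomorphy; uninformative for grouping).
Only Species C, Species F, Species N, and Species X show the derived state 'yes' for forked tongue, supporting them as a clade.
wing venation reduced (state 'yes') occurs in Species C and Species N but conflicts with the nesting implied by the other characters — most parsimoniously interpreted as homoplasy.
lateral line (derived state 'yes') is shared by Species B, Species C, Species F, Species N, and Species X — a synapomorphy uniting that clade.
Only Species C and Species F show the derived state 'yes' for reduced hind limbs, supporting them as a clade.
petiole constricted (derived state 'yes') is shared by all ingroup taxa — unites the whole ingroup.
Only Species N and Species X show the derived state 'yes' for setae branched, supporting them as a clade.
Most parsimonious ingroup topology: ((((Species F,Species C),(Species X,Species N)),Species B),Species P).
Species F and Species C form a cherry on this tree, so they are sister taxa.

Species C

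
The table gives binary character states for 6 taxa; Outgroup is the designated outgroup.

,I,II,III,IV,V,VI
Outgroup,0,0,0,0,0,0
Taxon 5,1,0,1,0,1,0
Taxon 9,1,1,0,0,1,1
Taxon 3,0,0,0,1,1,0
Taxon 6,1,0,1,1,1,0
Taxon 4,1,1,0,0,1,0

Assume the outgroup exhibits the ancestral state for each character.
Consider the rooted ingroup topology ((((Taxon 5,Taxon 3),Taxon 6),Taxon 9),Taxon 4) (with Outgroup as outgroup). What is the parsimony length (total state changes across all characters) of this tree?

Map each character onto ((((Taxon 5,Taxon 3),Taxon 6),Taxon 9),Taxon 4) (rooted by Outgroup) and count the minimum state changes it requires (Fitch parsimony):
I: 2; II: 2; III: 2; IV: 2; V: 1; VI: 1.
Total tree length = 10.

10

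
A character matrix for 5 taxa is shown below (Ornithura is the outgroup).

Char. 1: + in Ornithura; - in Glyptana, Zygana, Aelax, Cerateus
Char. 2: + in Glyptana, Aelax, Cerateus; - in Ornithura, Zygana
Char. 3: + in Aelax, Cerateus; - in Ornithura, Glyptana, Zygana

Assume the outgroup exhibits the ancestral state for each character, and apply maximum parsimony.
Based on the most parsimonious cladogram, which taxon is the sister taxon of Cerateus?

Character polarity is set by the outgroup: the derived state is whichever differs from the outgroup's state, so for Char. 1 the derived state is '-', and for the remaining characters it is '+'.
Char. 1 (derived state '-') is shared by all ingroup taxa — unites the whole ingroup.
Char. 2: derived state '+' in Aelax, Cerateus, and Glyptana only — synapomorphy for {Aelax, Cerateus, Glyptana}.
Char. 3: derived state '+' in Aelax and Cerateus only — synapomorphy for {Aelax, Cerateus}.
Most parsimonious ingroup topology: ((Glyptana,(Aelax,Cerateus)),Zygana).
Cerateus and Aelax form a cherry on this tree, so they are sister taxa.

Aelax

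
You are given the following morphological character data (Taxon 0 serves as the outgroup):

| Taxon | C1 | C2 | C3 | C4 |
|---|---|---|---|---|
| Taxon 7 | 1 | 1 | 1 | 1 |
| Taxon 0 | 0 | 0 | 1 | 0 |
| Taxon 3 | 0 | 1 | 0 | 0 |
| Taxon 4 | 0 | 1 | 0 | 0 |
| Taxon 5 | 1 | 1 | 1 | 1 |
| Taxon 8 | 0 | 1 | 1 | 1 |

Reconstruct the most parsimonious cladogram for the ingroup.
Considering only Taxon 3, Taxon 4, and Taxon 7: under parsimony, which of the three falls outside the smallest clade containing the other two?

Character polarity is set by the outgroup: the derived state is whichever differs from the outgroup's state, so for C3 the derived state is '0', and for the remaining characters it is '1'.
Only Taxon 5 and Taxon 7 show the derived state '1' for C1, supporting them as a clade.
All ingroup taxa share the derived state '1' for C2; it defines the ingroup but does not resolve relationships within it.
Only Taxon 3 and Taxon 4 show the derived state '0' for C3, supporting them as a clade.
C4: derived state '1' in Taxon 5, Taxon 7, and Taxon 8 only — synapomorphy for {Taxon 5, Taxon 7, Taxon 8}.
Most parsimonious ingroup topology: (((Taxon 5,Taxon 7),Taxon 8),(Taxon 3,Taxon 4)).
Taxon 3 and Taxon 4 share a more recent common ancestor with each other than either does with Taxon 7, so Taxon 7 is the least closely related of the three.

Taxon 7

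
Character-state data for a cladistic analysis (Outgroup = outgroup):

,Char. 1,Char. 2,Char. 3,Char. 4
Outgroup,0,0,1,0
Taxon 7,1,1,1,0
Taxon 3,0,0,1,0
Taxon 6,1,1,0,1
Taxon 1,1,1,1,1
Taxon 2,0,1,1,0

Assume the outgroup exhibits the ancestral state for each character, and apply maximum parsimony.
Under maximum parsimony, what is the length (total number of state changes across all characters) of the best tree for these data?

Character polarity is set by the outgroup: the derived state is whichever differs from the outgroup's state, so for Char. 3 the derived state is '0', and for the remaining characters it is '1'.
Char. 1 (derived state '1') is shared by Taxon 1, Taxon 6, and Taxon 7 — a synapomorphy uniting that clade.
Char. 2: derived state '1' in Taxon 1, Taxon 2, Taxon 6, and Taxon 7 only — synapomorphy for {Taxon 1, Taxon 2, Taxon 6, Taxon 7}.
Char. 3: derived state '0' in Taxon 6 only — an autapomorphy, so it tells us nothing about relationships among taxa.
Only Taxon 1 and Taxon 6 show the derived state '1' for Char. 4, supporting them as a clade.
Most parsimonious ingroup topology: (((Taxon 7,(Taxon 6,Taxon 1)),Taxon 2),Taxon 3).
Changes per character on this tree: Char. 1: 1; Char. 2: 1; Char. 3: 1; Char. 4: 1.
Total = 4.

4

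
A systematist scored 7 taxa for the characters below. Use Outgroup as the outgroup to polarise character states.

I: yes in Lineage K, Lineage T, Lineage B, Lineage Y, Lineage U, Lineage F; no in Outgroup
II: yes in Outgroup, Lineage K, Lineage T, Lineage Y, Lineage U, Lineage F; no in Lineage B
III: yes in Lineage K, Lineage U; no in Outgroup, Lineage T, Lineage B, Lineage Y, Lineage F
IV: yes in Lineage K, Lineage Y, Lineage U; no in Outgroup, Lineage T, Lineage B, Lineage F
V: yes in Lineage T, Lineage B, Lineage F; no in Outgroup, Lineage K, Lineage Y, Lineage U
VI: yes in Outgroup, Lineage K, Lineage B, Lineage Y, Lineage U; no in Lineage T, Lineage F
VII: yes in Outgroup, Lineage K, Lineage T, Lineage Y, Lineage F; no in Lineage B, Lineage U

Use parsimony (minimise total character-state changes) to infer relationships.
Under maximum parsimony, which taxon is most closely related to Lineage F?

Character polarity is set by the outgroup: the derived state is whichever differs from the outgroup's state, so for II, VI, VII the derived state is 'no', and for the remaining characters it is 'yes'.
I (derived state 'yes') is shared by all ingroup taxa — unites the whole ingroup.
II: derived state 'no' in Lineage B only — an autapomorphy, so it tells us nothing about relationships among taxa.
III: derived state 'yes' in Lineage K and Lineage U only — synapomorphy for {Lineage K, Lineage U}.
IV: derived state 'yes' in Lineage K, Lineage U, and Lineage Y only — synapomorphy for {Lineage K, Lineage U, Lineage Y}.
V (derived state 'yes') is shared by Lineage B, Lineage F, and Lineage T — a synapomorphy uniting that clade.
VI (derived state 'no') is shared by Lineage F and Lineage T — a synapomorphy uniting that clade.
VII groups Lineage B and Lineage U, which is incompatible with the clades supported by the remaining characters; treating it as convergent (homoplasy) costs fewer steps than any alternative tree.
Most parsimonious ingroup topology: (((Lineage K,Lineage U),Lineage Y),((Lineage T,Lineage F),Lineage B)).
Lineage F and Lineage T form a cherry on this tree, so they are sister taxa.

Lineage T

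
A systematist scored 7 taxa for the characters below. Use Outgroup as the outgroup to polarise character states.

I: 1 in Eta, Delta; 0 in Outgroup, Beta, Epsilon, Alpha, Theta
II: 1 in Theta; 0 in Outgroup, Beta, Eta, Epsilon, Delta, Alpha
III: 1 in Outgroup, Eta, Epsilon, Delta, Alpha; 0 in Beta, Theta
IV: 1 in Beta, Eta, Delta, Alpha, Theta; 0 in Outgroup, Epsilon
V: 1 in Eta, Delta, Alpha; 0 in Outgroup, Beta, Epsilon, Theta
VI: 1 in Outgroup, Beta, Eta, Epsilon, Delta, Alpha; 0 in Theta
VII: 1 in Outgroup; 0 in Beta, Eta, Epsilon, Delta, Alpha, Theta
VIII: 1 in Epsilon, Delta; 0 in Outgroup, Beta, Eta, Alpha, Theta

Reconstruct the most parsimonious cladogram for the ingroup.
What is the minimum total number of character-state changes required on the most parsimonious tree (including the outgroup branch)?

Character polarity is set by the outgroup: the derived state is whichever differs from the outgroup's state, so for III, VI, VII the derived state is '0', and for the remaining characters it is '1'.
Only Delta and Eta show the derived state '1' for I, supporting them as a clade.
II (derived state '1') is unique to Theta (autapomorphy; uninformative for grouping).
Only Beta and Theta show the derived state '0' for III, supporting them as a clade.
Only Alpha, Beta, Delta, Eta, and Theta show the derived state '1' for IV, supporting them as a clade.
Only Alpha, Delta, and Eta show the derived state '1' for V, supporting them as a clade.
VI: derived state '0' in Theta only — an autapomorphy, so it tells us nothing about relationships among taxa.
VII (derived state '0') is shared by all ingroup taxa — unites the whole ingroup.
VIII groups Delta and Epsilon, which is incompatible with the clades supported by the remaining characters; treating it as convergent (homoplasy) costs fewer steps than any alternative tree.
Most parsimonious ingroup topology: (((Beta,Theta),((Eta,Delta),Alpha)),Epsilon).
Changes per character on this tree: I: 1; II: 1; III: 1; IV: 1; V: 1; VI: 1; VII: 1; VIII: 2.
Total = 9.

9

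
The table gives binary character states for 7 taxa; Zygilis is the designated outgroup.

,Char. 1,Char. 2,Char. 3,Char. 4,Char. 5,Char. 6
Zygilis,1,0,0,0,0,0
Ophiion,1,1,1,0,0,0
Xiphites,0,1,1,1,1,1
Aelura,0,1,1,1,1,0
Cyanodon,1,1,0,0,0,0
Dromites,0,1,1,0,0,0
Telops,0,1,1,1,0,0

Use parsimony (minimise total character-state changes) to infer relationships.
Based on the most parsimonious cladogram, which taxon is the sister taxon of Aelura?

Xiphites

Character polarity is set by the outgroup: the derived state is whichever differs from the outgroup's state, so for Char. 1 the derived state is '0', and for the remaining characters it is '1'.
Only Aelura, Dromites, Telops, and Xiphites show the derived state '0' for Char. 1, supporting them as a clade.
Char. 2 (derived state '1') is shared by all ingroup taxa — unites the whole ingroup.
Char. 3: derived state '1' in Aelura, Dromites, Ophiion, Telops, and Xiphites only — synapomorphy for {Aelura, Dromites, Ophiion, Telops, Xiphites}.
Only Aelura, Telops, and Xiphites show the derived state '1' for Char. 4, supporting them as a clade.
Char. 5: derived state '1' in Aelura and Xiphites only — synapomorphy for {Aelura, Xiphites}.
Char. 6 (derived state '1') is unique to Xiphites (autapomorphy; uninformative for grouping).
Most parsimonious ingroup topology: ((Ophiion,(((Xiphites,Aelura),Telops),Dromites)),Cyanodon).
Aelura and Xiphites form a cherry on this tree, so they are sister taxa.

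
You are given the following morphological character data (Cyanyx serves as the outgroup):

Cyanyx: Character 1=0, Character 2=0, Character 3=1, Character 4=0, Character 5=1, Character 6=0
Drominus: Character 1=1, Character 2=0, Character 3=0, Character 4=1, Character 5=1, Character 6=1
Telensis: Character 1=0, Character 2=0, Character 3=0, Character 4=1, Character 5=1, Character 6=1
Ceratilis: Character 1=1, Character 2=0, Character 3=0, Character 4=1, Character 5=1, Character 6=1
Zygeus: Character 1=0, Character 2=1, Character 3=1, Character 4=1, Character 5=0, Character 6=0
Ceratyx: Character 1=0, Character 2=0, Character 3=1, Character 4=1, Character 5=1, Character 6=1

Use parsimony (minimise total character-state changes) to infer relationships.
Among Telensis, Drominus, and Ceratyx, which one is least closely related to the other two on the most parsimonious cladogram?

Ceratyx

Character polarity is set by the outgroup: the derived state is whichever differs from the outgroup's state, so for Character 3, Character 5 the derived state is '0', and for the remaining characters it is '1'.
Character 1: derived state '1' in Ceratilis and Drominus only — synapomorphy for {Ceratilis, Drominus}.
Character 2: derived state '1' in Zygeus only — an autapomorphy, so it tells us nothing about relationships among taxa.
Character 3 (derived state '0') is shared by Ceratilis, Drominus, and Telensis — a synapomorphy uniting that clade.
All ingroup taxa share the derived state '1' for Character 4; it defines the ingroup but does not resolve relationships within it.
Character 5: derived state '0' in Zygeus only — an autapomorphy, so it tells us nothing about relationships among taxa.
Character 6: derived state '1' in Ceratilis, Ceratyx, Drominus, and Telensis only — synapomorphy for {Ceratilis, Ceratyx, Drominus, Telensis}.
Most parsimonious ingroup topology: ((((Drominus,Ceratilis),Telensis),Ceratyx),Zygeus).
Telensis and Drominus share a more recent common ancestor with each other than either does with Ceratyx, so Ceratyx is the least closely related of the three.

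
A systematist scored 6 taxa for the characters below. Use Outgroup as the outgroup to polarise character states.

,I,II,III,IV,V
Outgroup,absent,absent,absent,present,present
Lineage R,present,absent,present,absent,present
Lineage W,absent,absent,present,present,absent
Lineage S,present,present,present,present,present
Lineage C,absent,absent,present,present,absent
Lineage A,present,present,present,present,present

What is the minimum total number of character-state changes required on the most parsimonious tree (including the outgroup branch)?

5

Character polarity is set by the outgroup: the derived state is whichever differs from the outgroup's state, so for IV, V the derived state is 'absent', and for the remaining characters it is 'present'.
I: derived state 'present' in Lineage A, Lineage R, and Lineage S only — synapomorphy for {Lineage A, Lineage R, Lineage S}.
II: derived state 'present' in Lineage A and Lineage S only — synapomorphy for {Lineage A, Lineage S}.
III (derived state 'present') is shared by all ingroup taxa — unites the whole ingroup.
IV: derived state 'absent' in Lineage R only — an autapomorphy, so it tells us nothing about relationships among taxa.
V (derived state 'absent') is shared by Lineage C and Lineage W — a synapomorphy uniting that clade.
Most parsimonious ingroup topology: ((Lineage R,(Lineage S,Lineage A)),(Lineage W,Lineage C)).
Changes per character on this tree: I: 1; II: 1; III: 1; IV: 1; V: 1.
Total = 5.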